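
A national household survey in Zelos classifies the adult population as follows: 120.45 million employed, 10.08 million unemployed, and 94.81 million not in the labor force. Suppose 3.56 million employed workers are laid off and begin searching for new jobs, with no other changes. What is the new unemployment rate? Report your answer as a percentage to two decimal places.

New unemployment rate ≈ 10.45%.

Initially, labor force = 120.45 + 10.08 = 130.53 million, so u = 10.08/130.53 = 7.72%.
After the change, employed falls and unemployed rises by 3.56; labor force unchanged → E = 116.89, U = 13.64, labor force = 130.53 million.
New unemployment rate = 13.64 / 130.53 = 10.45%.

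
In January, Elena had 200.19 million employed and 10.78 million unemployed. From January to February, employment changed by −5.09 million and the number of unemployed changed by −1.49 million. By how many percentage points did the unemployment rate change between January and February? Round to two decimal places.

January: labor force = 200.19 + 10.78 = 210.97; u = 10.78/210.97 = 5.11%.
February: labor force = 195.10 + 9.29 = 204.39; u = 9.29/204.39 = 4.55%.
Change = 4.55% − 5.11% = −0.56 pp.

The unemployment rate changed by −0.56 percentage points.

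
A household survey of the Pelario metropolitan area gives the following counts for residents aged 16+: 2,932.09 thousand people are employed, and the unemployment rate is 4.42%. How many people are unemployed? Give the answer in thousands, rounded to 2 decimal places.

Let U be the number unemployed. The labor force is E + U, and U/(E+U) = 0.0442.
So U = 0.0442 × 2,932.09 / (1 − 0.0442) = 129.5984 / 0.9558 ≈ 135.59 thousand.

About 135.59 thousand are unemployed.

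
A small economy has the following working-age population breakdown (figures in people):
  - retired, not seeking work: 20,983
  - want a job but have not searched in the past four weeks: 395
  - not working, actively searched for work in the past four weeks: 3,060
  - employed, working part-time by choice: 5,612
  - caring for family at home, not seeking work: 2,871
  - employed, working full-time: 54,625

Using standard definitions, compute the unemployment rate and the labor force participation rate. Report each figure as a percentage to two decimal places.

Unemployment rate ≈ 4.83%; labor force participation rate ≈ 72.30%.

Employed = 5,612 + 54,625 = 60,237.
Unemployed = 3,060.
Labor force = 60,237 + 3,060 = 63,297.
Not in labor force = 20,983 + 395 + 2,871 = 24,249 (those not working and not actively searching are outside the labor force — including those who want a job but have given up searching).
Civilian working-age population = 63,297 + 24,249 = 87,546.
Unemployment rate = 3,060 / 63,297 = 4.83%.
Labor force participation rate = 63,297 / 87,546 = 72.30%.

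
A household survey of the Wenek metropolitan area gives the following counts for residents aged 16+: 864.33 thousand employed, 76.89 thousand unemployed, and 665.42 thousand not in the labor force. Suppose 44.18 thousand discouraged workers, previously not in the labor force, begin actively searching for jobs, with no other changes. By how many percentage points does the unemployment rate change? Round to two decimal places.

Initially, labor force = 864.33 + 76.89 = 941.22 thousand, so u = 76.89/941.22 = 8.17%.
After the change, unemployed and labor force both rise by 44.18 → E = 864.33, U = 121.07, labor force = 985.40 thousand.
New unemployment rate = 121.07 / 985.40 = 12.29%.
Change = 12.29% − 8.17% = +4.12 percentage points.

The unemployment rate changes by +4.12 percentage points.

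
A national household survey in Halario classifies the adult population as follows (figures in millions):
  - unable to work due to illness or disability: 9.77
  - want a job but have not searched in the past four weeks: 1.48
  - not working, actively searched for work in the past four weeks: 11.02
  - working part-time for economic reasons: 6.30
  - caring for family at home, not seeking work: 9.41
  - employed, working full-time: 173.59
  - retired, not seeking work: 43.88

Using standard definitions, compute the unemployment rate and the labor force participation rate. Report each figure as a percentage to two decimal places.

Employed = 6.30 + 173.59 = 179.89 million (anyone who worked, including part-time for economic reasons, counts as employed).
Unemployed = 11.02 million.
Labor force = 179.89 + 11.02 = 190.91 million.
Not in labor force = 9.77 + 1.48 + 9.41 + 43.88 = 64.54 million (those not working and not actively searching are outside the labor force — including those who want a job but have given up searching).
Civilian working-age population = 190.91 + 64.54 = 255.45 million.
Unemployment rate = 11.02 / 190.91 = 5.77%.
Labor force participation rate = 190.91 / 255.45 = 74.73%.

Unemployment rate ≈ 5.77%; labor force participation rate ≈ 74.73%.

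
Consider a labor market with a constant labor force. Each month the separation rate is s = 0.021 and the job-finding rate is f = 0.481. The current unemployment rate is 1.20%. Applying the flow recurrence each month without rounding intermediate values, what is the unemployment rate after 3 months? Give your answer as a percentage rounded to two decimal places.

Unemployment rate after three months ≈ 3.81%.

With a fixed labor force, u_{t+1} = u_t + s·(1−u_t) − f·u_t = u_t·(1−s−f) + s.
Here 1−s−f = 0.498 and s = 0.021.
u_1 = 0.012000 × 0.498 + 0.021 = 0.026976.
u_2 = 0.026976 × 0.498 + 0.021 = 0.034434.
u_3 = 0.034434 × 0.498 + 0.021 = 0.038148.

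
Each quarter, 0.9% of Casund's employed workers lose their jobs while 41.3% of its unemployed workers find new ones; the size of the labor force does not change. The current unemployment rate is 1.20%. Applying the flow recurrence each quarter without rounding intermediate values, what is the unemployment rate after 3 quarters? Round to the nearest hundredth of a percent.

Unemployment rate after three quarters ≈ 1.95%.

With a fixed labor force, u_{t+1} = u_t + s·(1−u_t) − f·u_t = u_t·(1−s−f) + s.
Here 1−s−f = 0.578 and s = 0.009.
u_1 = 0.012000 × 0.578 + 0.009 = 0.015936.
u_2 = 0.015936 × 0.578 + 0.009 = 0.018211.
u_3 = 0.018211 × 0.578 + 0.009 = 0.019526.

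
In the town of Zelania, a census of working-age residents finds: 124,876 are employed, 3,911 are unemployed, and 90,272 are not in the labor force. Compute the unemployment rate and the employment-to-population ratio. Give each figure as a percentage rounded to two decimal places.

Unemployment rate ≈ 3.04%; employment-population ratio ≈ 57.01%.

Labor force = employed + unemployed = 124,876 + 3,911 = 128,787.
Working-age population = 128,787 + 90,272 = 219,059.
Unemployment rate = 3,911 / 128,787 = 3.04%.
Employment-population ratio = 124,876 / 219,059 = 57.01%.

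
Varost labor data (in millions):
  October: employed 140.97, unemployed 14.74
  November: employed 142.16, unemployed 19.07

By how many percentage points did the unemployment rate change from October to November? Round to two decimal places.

The unemployment rate changed by +2.36 percentage points.

October: labor force = 140.97 + 14.74 = 155.71; u = 14.74/155.71 = 9.47%.
November: labor force = 142.16 + 19.07 = 161.23; u = 19.07/161.23 = 11.83%.
Change = 11.83% − 9.47% = +2.36 pp.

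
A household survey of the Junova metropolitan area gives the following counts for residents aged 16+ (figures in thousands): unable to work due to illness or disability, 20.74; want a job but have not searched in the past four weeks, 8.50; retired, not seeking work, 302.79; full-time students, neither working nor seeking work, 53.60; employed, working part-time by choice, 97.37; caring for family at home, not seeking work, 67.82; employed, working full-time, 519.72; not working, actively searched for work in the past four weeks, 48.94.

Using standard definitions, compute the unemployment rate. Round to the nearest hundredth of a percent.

Employed = 97.37 + 519.72 = 617.09 thousand.
Unemployed = 48.94 thousand.
Labor force = 617.09 + 48.94 = 666.03 thousand.
Unemployment rate = 48.94 / 666.03 = 7.35%.

Unemployment rate ≈ 7.35%.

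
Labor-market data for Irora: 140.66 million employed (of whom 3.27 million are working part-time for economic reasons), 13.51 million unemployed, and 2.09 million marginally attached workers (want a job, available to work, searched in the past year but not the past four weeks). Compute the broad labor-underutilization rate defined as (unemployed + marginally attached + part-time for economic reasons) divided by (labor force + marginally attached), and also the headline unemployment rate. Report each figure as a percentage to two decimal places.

Broad underutilization rate ≈ 12.08%; headline unemployment rate ≈ 8.76%.

Labor force = 140.66 + 13.51 = 154.17 million.
Numerator = 13.51 + 2.09 + 3.27 = 18.87 million.
Denominator = 154.17 + 2.09 = 156.26 million.
Broad rate = 18.87 / 156.26 = 12.08%.
Headline unemployment rate = 13.51 / 154.17 = 8.76%.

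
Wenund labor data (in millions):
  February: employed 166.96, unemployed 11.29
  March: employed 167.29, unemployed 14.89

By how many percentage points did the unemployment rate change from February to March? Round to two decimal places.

The unemployment rate changed by +1.84 percentage points.

February: labor force = 166.96 + 11.29 = 178.25; u = 11.29/178.25 = 6.33%.
March: labor force = 167.29 + 14.89 = 182.18; u = 14.89/182.18 = 8.17%.
Change = 8.17% − 6.33% = +1.84 pp.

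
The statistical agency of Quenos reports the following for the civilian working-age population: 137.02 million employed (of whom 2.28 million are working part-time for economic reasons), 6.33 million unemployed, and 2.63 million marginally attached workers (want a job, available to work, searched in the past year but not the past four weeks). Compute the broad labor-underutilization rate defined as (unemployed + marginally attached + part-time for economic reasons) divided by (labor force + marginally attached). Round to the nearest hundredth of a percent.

Labor force = 137.02 + 6.33 = 143.35 million.
Numerator = 6.33 + 2.63 + 2.28 = 11.24 million.
Denominator = 143.35 + 2.63 = 145.98 million.
Broad rate = 11.24 / 145.98 = 7.70%.

Broad underutilization rate ≈ 7.70%.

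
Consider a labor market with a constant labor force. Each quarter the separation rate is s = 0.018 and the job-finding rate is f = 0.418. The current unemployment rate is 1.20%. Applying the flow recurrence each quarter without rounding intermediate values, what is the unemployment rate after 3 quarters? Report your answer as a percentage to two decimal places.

Unemployment rate after three quarters ≈ 3.60%.

With a fixed labor force, u_{t+1} = u_t + s·(1−u_t) − f·u_t = u_t·(1−s−f) + s.
Here 1−s−f = 0.564 and s = 0.018.
u_1 = 0.012000 × 0.564 + 0.018 = 0.024768.
u_2 = 0.024768 × 0.564 + 0.018 = 0.031969.
u_3 = 0.031969 × 0.564 + 0.018 = 0.036031.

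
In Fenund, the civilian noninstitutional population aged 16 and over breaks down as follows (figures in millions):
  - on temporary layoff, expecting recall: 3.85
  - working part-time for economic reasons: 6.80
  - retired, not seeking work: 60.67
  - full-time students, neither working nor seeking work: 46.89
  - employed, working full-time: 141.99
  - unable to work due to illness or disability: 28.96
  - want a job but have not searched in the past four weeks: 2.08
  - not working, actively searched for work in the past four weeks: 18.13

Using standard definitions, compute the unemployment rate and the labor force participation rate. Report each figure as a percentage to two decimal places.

Employed = 6.80 + 141.99 = 148.79 million (anyone who worked, including part-time for economic reasons, counts as employed).
Unemployed = 3.85 + 18.13 = 21.98 million (jobless and actively searching, or on temporary layoff).
Labor force = 148.79 + 21.98 = 170.77 million.
Not in labor force = 60.67 + 46.89 + 28.96 + 2.08 = 138.60 million (those not working and not actively searching are outside the labor force — including those who want a job but have given up searching).
Civilian working-age population = 170.77 + 138.60 = 309.37 million.
Unemployment rate = 21.98 / 170.77 = 12.87%.
Labor force participation rate = 170.77 / 309.37 = 55.20%.

Unemployment rate ≈ 12.87%; labor force participation rate ≈ 55.20%.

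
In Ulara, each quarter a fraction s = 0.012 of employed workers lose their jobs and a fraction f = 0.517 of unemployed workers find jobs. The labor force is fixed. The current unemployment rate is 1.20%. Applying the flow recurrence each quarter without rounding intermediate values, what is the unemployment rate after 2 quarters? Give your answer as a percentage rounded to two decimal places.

With a fixed labor force, u_{t+1} = u_t + s·(1−u_t) − f·u_t = u_t·(1−s−f) + s.
Here 1−s−f = 0.471 and s = 0.012.
u_1 = 0.012000 × 0.471 + 0.012 = 0.017652.
u_2 = 0.017652 × 0.471 + 0.012 = 0.020314.

Unemployment rate after two quarters ≈ 2.03%.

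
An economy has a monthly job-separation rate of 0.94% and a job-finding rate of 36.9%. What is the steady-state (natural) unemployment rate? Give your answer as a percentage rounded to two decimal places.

At steady state the flows balance: s·E = f·U, so U/(E+U) = s/(s+f).
u* = 0.94 / (0.94 + 36.9) = 0.94 / 37.84 = 2.48%.

Steady-state unemployment rate ≈ 2.48%.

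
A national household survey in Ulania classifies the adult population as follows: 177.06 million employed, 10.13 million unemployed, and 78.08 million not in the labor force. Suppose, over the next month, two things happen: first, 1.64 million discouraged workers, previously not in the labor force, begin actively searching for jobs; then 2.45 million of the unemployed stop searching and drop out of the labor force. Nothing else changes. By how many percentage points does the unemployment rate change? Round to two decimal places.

The unemployment rate changes by −0.41 percentage points.

Initially, labor force = 177.06 + 10.13 = 187.19 million, so u = 10.13/187.19 = 5.41%.
After the first change, unemployed and labor force both rise by 1.64 → E = 177.06, U = 11.77, labor force = 188.83 million.
After the second change, unemployed and labor force both fall by 2.45 → E = 177.06, U = 9.32, labor force = 186.38 million.
New unemployment rate = 9.32 / 186.38 = 5.00%.
Change = 5.00% − 5.41% = −0.41 percentage points.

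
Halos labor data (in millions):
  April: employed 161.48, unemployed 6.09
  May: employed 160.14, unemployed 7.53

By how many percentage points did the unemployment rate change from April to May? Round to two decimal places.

The unemployment rate changed by +0.86 percentage points.

April: labor force = 161.48 + 6.09 = 167.57; u = 6.09/167.57 = 3.63%.
May: labor force = 160.14 + 7.53 = 167.67; u = 7.53/167.67 = 4.49%.
Change = 4.49% − 3.63% = +0.86 pp.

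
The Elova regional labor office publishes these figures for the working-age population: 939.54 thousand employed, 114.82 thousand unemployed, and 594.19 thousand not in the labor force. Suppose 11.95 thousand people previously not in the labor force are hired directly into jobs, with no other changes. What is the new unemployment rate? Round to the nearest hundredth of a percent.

Initially, labor force = 939.54 + 114.82 = 1,054.36 thousand, so u = 114.82/1,054.36 = 10.89%.
After the change, employed and labor force both rise by 11.95; unemployed unchanged → E = 951.49, U = 114.82, labor force = 1,066.31 thousand.
New unemployment rate = 114.82 / 1,066.31 = 10.77%.

New unemployment rate ≈ 10.77%.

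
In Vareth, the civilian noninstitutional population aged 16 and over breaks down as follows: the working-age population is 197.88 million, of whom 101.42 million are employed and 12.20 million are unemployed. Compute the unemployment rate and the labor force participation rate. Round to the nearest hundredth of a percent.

Labor force = employed + unemployed = 101.42 + 12.20 = 113.62 million.
Unemployment rate = 12.20 / 113.62 = 10.74%.
Labor force participation rate = 113.62 / 197.88 = 57.42%.

Unemployment rate ≈ 10.74%; labor force participation rate ≈ 57.42%.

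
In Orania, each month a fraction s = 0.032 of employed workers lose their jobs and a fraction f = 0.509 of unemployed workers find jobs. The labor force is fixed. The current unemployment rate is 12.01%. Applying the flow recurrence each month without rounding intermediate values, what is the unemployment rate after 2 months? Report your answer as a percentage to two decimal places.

Unemployment rate after two months ≈ 7.20%.

With a fixed labor force, u_{t+1} = u_t + s·(1−u_t) − f·u_t = u_t·(1−s−f) + s.
Here 1−s−f = 0.459 and s = 0.032.
u_1 = 0.120100 × 0.459 + 0.032 = 0.087126.
u_2 = 0.087126 × 0.459 + 0.032 = 0.071991.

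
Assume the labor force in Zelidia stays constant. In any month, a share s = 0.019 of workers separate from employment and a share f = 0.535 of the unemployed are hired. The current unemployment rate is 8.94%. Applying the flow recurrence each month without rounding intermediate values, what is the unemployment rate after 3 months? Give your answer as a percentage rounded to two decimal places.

With a fixed labor force, u_{t+1} = u_t + s·(1−u_t) − f·u_t = u_t·(1−s−f) + s.
Here 1−s−f = 0.446 and s = 0.019.
u_1 = 0.089400 × 0.446 + 0.019 = 0.058872.
u_2 = 0.058872 × 0.446 + 0.019 = 0.045257.
u_3 = 0.045257 × 0.446 + 0.019 = 0.039185.

Unemployment rate after three months ≈ 3.92%.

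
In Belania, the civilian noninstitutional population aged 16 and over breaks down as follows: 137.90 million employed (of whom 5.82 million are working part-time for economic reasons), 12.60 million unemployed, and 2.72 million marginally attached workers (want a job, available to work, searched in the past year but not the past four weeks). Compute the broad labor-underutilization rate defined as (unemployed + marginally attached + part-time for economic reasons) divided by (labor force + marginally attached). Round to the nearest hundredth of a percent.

Broad underutilization rate ≈ 13.80%.

Labor force = 137.90 + 12.60 = 150.50 million.
Numerator = 12.60 + 2.72 + 5.82 = 21.14 million.
Denominator = 150.50 + 2.72 = 153.22 million.
Broad rate = 21.14 / 153.22 = 13.80%.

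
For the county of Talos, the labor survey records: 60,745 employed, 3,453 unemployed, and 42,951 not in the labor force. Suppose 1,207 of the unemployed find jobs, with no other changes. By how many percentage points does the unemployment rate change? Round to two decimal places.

Initially, labor force = 60,745 + 3,453 = 64,198, so u = 3,453/64,198 = 5.38%.
After the change, unemployed falls and employed rises by 1,207; labor force unchanged → E = 61,952, U = 2,246, labor force = 64,198.
New unemployment rate = 2,246 / 64,198 = 3.50%.
Change = 3.50% − 5.38% = −1.88 percentage points.

The unemployment rate changes by −1.88 percentage points.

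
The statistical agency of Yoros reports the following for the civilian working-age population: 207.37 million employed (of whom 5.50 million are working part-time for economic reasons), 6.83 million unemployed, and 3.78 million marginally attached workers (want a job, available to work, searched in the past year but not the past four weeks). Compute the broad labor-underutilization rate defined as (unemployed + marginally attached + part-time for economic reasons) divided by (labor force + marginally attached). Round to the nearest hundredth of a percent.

Labor force = 207.37 + 6.83 = 214.20 million.
Numerator = 6.83 + 3.78 + 5.50 = 16.11 million.
Denominator = 214.20 + 3.78 = 217.98 million.
Broad rate = 16.11 / 217.98 = 7.39%.

Broad underutilization rate ≈ 7.39%.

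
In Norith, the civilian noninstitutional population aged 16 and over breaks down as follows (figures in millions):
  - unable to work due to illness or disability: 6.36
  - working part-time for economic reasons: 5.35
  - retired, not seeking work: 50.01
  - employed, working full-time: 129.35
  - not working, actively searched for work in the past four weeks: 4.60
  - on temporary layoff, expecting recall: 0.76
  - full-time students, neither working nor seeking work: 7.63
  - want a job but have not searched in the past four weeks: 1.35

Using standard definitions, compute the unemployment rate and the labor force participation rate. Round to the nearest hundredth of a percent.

Employed = 5.35 + 129.35 = 134.70 million (anyone who worked, including part-time for economic reasons, counts as employed).
Unemployed = 4.60 + 0.76 = 5.36 million (jobless and actively searching, or on temporary layoff).
Labor force = 134.70 + 5.36 = 140.06 million.
Not in labor force = 6.36 + 50.01 + 7.63 + 1.35 = 65.35 million (those not working and not actively searching are outside the labor force — including those who want a job but have given up searching).
Civilian working-age population = 140.06 + 65.35 = 205.41 million.
Unemployment rate = 5.36 / 140.06 = 3.83%.
Labor force participation rate = 140.06 / 205.41 = 68.19%.

Unemployment rate ≈ 3.83%; labor force participation rate ≈ 68.19%.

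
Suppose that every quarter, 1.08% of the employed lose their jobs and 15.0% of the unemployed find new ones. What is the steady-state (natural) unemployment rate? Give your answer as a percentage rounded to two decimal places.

At steady state the flows balance: s·E = f·U, so U/(E+U) = s/(s+f).
u* = 1.08 / (1.08 + 15.0) = 1.08 / 16.08 = 6.72%.

Steady-state unemployment rate ≈ 6.72%.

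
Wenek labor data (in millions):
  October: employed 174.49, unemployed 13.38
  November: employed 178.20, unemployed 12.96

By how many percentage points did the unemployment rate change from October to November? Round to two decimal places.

The unemployment rate changed by −0.34 percentage points.

October: labor force = 174.49 + 13.38 = 187.87; u = 13.38/187.87 = 7.12%.
November: labor force = 178.20 + 12.96 = 191.16; u = 12.96/191.16 = 6.78%.
Change = 6.78% − 7.12% = −0.34 pp.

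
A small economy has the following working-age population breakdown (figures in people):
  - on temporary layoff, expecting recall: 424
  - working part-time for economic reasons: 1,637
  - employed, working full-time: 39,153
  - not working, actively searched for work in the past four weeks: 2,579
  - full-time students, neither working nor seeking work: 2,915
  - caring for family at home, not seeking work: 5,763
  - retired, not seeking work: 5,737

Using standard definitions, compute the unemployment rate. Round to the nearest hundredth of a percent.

Unemployment rate ≈ 6.86%.

Employed = 1,637 + 39,153 = 40,790 (anyone who worked, including part-time for economic reasons, counts as employed).
Unemployed = 424 + 2,579 = 3,003 (jobless and actively searching, or on temporary layoff).
Labor force = 40,790 + 3,003 = 43,793.
Unemployment rate = 3,003 / 43,793 = 6.86%.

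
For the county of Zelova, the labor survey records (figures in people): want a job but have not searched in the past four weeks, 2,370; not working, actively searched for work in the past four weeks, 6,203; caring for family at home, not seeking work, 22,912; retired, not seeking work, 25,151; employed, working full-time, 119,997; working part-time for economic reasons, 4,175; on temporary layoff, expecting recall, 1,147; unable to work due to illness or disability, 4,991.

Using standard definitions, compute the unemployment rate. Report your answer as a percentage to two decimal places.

Unemployment rate ≈ 5.59%.

Employed = 119,997 + 4,175 = 124,172 (anyone who worked, including part-time for economic reasons, counts as employed).
Unemployed = 6,203 + 1,147 = 7,350 (jobless and actively searching, or on temporary layoff).
Labor force = 124,172 + 7,350 = 131,522.
Unemployment rate = 7,350 / 131,522 = 5.59%.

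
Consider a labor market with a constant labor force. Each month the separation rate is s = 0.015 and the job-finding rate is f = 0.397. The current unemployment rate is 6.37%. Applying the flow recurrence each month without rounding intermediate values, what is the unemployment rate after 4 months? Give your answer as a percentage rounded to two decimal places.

With a fixed labor force, u_{t+1} = u_t + s·(1−u_t) − f·u_t = u_t·(1−s−f) + s.
Here 1−s−f = 0.588 and s = 0.015.
u_1 = 0.063700 × 0.588 + 0.015 = 0.052456.
u_2 = 0.052456 × 0.588 + 0.015 = 0.045844.
u_3 = 0.045844 × 0.588 + 0.015 = 0.041956.
u_4 = 0.041956 × 0.588 + 0.015 = 0.039670.

Unemployment rate after four months ≈ 3.97%.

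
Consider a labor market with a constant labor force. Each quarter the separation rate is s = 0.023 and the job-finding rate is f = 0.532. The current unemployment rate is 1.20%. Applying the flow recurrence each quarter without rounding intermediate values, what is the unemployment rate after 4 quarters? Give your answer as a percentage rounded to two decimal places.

Unemployment rate after four quarters ≈ 4.03%.

With a fixed labor force, u_{t+1} = u_t + s·(1−u_t) − f·u_t = u_t·(1−s−f) + s.
Here 1−s−f = 0.445 and s = 0.023.
u_1 = 0.012000 × 0.445 + 0.023 = 0.028340.
u_2 = 0.028340 × 0.445 + 0.023 = 0.035611.
u_3 = 0.035611 × 0.445 + 0.023 = 0.038847.
u_4 = 0.038847 × 0.445 + 0.023 = 0.040287.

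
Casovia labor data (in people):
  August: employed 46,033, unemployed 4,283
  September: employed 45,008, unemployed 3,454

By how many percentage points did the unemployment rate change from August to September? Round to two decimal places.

The unemployment rate changed by −1.38 percentage points.

August: labor force = 46,033 + 4,283 = 50,316; u = 4,283/50,316 = 8.51%.
September: labor force = 45,008 + 3,454 = 48,462; u = 3,454/48,462 = 7.13%.
Change = 7.13% − 8.51% = −1.38 pp.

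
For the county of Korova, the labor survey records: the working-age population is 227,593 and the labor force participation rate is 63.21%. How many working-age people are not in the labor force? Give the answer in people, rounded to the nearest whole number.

About 83,731 are not in the labor force.

Share not in the labor force = 1 − 0.6321 = 0.3679.
Not in labor force = 0.3679 × 227,593 ≈ 83,731.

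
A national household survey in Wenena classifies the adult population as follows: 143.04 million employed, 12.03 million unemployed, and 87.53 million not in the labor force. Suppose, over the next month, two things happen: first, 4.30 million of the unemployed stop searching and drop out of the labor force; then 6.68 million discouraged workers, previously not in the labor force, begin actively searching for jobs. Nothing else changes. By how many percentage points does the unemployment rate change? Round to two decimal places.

The unemployment rate changes by +1.39 percentage points.

Initially, labor force = 143.04 + 12.03 = 155.07 million, so u = 12.03/155.07 = 7.76%.
After the first change, unemployed and labor force both fall by 4.30 → E = 143.04, U = 7.73, labor force = 150.77 million.
After the second change, unemployed and labor force both rise by 6.68 → E = 143.04, U = 14.41, labor force = 157.45 million.
New unemployment rate = 14.41 / 157.45 = 9.15%.
Change = 9.15% − 7.76% = +1.39 percentage points.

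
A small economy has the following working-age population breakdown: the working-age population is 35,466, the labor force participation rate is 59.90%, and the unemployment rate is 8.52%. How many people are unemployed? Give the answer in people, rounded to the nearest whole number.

About 1,810 are unemployed.

Labor force = 0.5990 × 35,466 = 21,244.
Unemployed = 0.0852 × 21,244 ≈ 1,810.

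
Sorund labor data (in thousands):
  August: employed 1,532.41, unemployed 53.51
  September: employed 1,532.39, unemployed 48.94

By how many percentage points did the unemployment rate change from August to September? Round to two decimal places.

The unemployment rate changed by −0.28 percentage points.

August: labor force = 1,532.41 + 53.51 = 1,585.92; u = 53.51/1,585.92 = 3.37%.
September: labor force = 1,532.39 + 48.94 = 1,581.33; u = 48.94/1,581.33 = 3.09%.
Change = 3.09% − 3.37% = −0.28 pp.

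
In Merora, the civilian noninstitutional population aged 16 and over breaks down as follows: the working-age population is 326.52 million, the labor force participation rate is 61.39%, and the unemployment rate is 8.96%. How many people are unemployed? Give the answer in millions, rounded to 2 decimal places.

About 17.96 million are unemployed.

Labor force = 0.6139 × 326.52 = 200.45 million.
Unemployed = 0.0896 × 200.45 ≈ 17.96 million.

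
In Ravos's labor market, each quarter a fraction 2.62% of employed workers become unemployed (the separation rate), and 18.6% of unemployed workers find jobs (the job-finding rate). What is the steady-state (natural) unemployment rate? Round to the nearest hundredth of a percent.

Steady-state unemployment rate ≈ 12.35%.

At steady state the flows balance: s·E = f·U, so U/(E+U) = s/(s+f).
u* = 2.62 / (2.62 + 18.6) = 2.62 / 21.22 = 12.35%.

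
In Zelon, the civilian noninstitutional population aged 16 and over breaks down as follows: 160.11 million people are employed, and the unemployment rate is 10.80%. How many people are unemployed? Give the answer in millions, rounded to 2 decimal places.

Let U be the number unemployed. The labor force is E + U, and U/(E+U) = 0.1080.
So U = 0.1080 × 160.11 / (1 − 0.1080) = 17.2919 / 0.8920 ≈ 19.39 million.

About 19.39 million are unemployed.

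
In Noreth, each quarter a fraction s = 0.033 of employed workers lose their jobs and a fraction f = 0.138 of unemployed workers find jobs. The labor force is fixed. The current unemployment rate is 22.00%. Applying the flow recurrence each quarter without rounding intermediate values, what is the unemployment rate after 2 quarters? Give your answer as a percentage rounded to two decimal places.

With a fixed labor force, u_{t+1} = u_t + s·(1−u_t) − f·u_t = u_t·(1−s−f) + s.
Here 1−s−f = 0.829 and s = 0.033.
u_1 = 0.220000 × 0.829 + 0.033 = 0.215380.
u_2 = 0.215380 × 0.829 + 0.033 = 0.211550.

Unemployment rate after two quarters ≈ 21.16%.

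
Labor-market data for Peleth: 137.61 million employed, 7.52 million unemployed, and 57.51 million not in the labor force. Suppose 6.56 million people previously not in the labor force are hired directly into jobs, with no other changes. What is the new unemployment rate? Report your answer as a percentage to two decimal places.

Initially, labor force = 137.61 + 7.52 = 145.13 million, so u = 7.52/145.13 = 5.18%.
After the change, employed and labor force both rise by 6.56; unemployed unchanged → E = 144.17, U = 7.52, labor force = 151.69 million.
New unemployment rate = 7.52 / 151.69 = 4.96%.

New unemployment rate ≈ 4.96%.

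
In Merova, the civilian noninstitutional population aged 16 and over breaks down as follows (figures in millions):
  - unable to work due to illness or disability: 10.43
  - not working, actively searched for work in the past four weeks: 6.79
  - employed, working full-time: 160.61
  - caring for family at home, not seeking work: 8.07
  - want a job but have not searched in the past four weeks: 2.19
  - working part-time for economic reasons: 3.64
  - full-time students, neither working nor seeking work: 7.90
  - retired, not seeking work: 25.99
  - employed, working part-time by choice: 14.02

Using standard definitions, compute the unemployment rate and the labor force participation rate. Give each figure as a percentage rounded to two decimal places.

Unemployment rate ≈ 3.67%; labor force participation rate ≈ 77.22%.

Employed = 160.61 + 3.64 + 14.02 = 178.27 million (anyone who worked, including part-time for economic reasons, counts as employed).
Unemployed = 6.79 million.
Labor force = 178.27 + 6.79 = 185.06 million.
Not in labor force = 10.43 + 8.07 + 2.19 + 7.90 + 25.99 = 54.58 million (those not working and not actively searching are outside the labor force — including those who want a job but have given up searching).
Civilian working-age population = 185.06 + 54.58 = 239.64 million.
Unemployment rate = 6.79 / 185.06 = 3.67%.
Labor force participation rate = 185.06 / 239.64 = 77.22%.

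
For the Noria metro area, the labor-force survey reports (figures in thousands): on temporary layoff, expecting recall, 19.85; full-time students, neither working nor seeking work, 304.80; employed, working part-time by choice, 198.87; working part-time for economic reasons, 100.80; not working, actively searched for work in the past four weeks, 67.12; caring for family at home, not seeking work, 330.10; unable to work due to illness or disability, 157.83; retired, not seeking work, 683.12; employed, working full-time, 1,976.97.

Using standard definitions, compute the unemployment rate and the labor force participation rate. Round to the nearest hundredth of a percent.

Unemployment rate ≈ 3.68%; labor force participation rate ≈ 61.56%.

Employed = 198.87 + 100.80 + 1,976.97 = 2,276.64 thousand (anyone who worked, including part-time for economic reasons, counts as employed).
Unemployed = 19.85 + 67.12 = 86.97 thousand (jobless and actively searching, or on temporary layoff).
Labor force = 2,276.64 + 86.97 = 2,363.61 thousand.
Not in labor force = 304.80 + 330.10 + 157.83 + 683.12 = 1,475.85 thousand (those not working and not actively searching are outside the labor force).
Civilian working-age population = 2,363.61 + 1,475.85 = 3,839.46 thousand.
Unemployment rate = 86.97 / 2,363.61 = 3.68%.
Labor force participation rate = 2,363.61 / 3,839.46 = 61.56%.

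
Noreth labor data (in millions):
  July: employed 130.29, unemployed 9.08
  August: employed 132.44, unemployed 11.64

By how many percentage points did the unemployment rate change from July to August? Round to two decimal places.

July: labor force = 130.29 + 9.08 = 139.37; u = 9.08/139.37 = 6.52%.
August: labor force = 132.44 + 11.64 = 144.08; u = 11.64/144.08 = 8.08%.
Change = 8.08% − 6.52% = +1.56 pp.

The unemployment rate changed by +1.56 percentage points.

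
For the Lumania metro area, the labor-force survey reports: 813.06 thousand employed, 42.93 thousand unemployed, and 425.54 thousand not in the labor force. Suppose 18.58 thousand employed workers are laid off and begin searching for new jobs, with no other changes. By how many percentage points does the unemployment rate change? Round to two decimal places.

The unemployment rate changes by +2.17 percentage points.

Initially, labor force = 813.06 + 42.93 = 855.99 thousand, so u = 42.93/855.99 = 5.02%.
After the change, employed falls and unemployed rises by 18.58; labor force unchanged → E = 794.48, U = 61.51, labor force = 855.99 thousand.
New unemployment rate = 61.51 / 855.99 = 7.19%.
Change = 7.19% − 5.02% = +2.17 percentage points.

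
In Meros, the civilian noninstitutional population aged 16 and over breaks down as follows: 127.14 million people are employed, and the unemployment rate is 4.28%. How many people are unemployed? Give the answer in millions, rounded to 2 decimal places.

About 5.68 million are unemployed.

Let U be the number unemployed. The labor force is E + U, and U/(E+U) = 0.0428.
So U = 0.0428 × 127.14 / (1 − 0.0428) = 5.4416 / 0.9572 ≈ 5.68 million.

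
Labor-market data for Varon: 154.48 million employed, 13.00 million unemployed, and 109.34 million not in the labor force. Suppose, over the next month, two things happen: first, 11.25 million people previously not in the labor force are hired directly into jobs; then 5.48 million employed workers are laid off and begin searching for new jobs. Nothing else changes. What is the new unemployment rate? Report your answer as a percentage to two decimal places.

Initially, labor force = 154.48 + 13.00 = 167.48 million, so u = 13.00/167.48 = 7.76%.
After the first change, employed and labor force both rise by 11.25; unemployed unchanged → E = 165.73, U = 13.00, labor force = 178.73 million.
After the second change, employed falls and unemployed rises by 5.48; labor force unchanged → E = 160.25, U = 18.48, labor force = 178.73 million.
New unemployment rate = 18.48 / 178.73 = 10.34%.

New unemployment rate ≈ 10.34%.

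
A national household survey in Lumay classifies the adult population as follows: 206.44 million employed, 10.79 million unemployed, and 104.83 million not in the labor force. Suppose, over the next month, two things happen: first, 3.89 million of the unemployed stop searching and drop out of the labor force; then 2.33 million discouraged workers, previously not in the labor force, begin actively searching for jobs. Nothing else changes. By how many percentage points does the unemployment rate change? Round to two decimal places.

Initially, labor force = 206.44 + 10.79 = 217.23 million, so u = 10.79/217.23 = 4.97%.
After the first change, unemployed and labor force both fall by 3.89 → E = 206.44, U = 6.90, labor force = 213.34 million.
After the second change, unemployed and labor force both rise by 2.33 → E = 206.44, U = 9.23, labor force = 215.67 million.
New unemployment rate = 9.23 / 215.67 = 4.28%.
Change = 4.28% − 4.97% = −0.69 percentage points.

The unemployment rate changes by −0.69 percentage points.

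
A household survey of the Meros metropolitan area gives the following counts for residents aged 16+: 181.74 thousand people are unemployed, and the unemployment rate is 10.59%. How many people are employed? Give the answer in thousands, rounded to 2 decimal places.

About 1,534.41 thousand are employed.

Labor force = U / u = 181.74 / 0.1059 ≈ 1,716.15 thousand.
Employed = labor force − unemployed = 1,716.15 − 181.74 = 1,534.41 thousand.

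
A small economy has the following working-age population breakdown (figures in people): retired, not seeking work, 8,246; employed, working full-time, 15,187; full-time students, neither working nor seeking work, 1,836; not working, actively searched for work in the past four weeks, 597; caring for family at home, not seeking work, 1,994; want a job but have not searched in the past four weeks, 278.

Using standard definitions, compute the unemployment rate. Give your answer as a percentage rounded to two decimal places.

Employed = 15,187.
Unemployed = 597.
Labor force = 15,187 + 597 = 15,784.
Unemployment rate = 597 / 15,784 = 3.78%.

Unemployment rate ≈ 3.78%.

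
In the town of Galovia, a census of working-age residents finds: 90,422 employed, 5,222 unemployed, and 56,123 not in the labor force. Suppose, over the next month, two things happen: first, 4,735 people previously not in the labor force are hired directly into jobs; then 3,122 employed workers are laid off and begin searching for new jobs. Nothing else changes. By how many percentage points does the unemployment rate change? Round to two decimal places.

Initially, labor force = 90,422 + 5,222 = 95,644, so u = 5,222/95,644 = 5.46%.
After the first change, employed and labor force both rise by 4,735; unemployed unchanged → E = 95,157, U = 5,222, labor force = 100,379.
After the second change, employed falls and unemployed rises by 3,122; labor force unchanged → E = 92,035, U = 8,344, labor force = 100,379.
New unemployment rate = 8,344 / 100,379 = 8.31%.
Change = 8.31% − 5.46% = +2.85 percentage points.

The unemployment rate changes by +2.85 percentage points.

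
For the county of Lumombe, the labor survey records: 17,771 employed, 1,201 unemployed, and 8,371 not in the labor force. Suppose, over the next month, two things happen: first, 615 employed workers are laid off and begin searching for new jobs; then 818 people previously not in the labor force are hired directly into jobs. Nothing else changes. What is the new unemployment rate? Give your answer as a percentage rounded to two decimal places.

New unemployment rate ≈ 9.18%.

Initially, labor force = 17,771 + 1,201 = 18,972, so u = 1,201/18,972 = 6.33%.
After the first change, employed falls and unemployed rises by 615; labor force unchanged → E = 17,156, U = 1,816, labor force = 18,972.
After the second change, employed and labor force both rise by 818; unemployed unchanged → E = 17,974, U = 1,816, labor force = 19,790.
New unemployment rate = 1,816 / 19,790 = 9.18%.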